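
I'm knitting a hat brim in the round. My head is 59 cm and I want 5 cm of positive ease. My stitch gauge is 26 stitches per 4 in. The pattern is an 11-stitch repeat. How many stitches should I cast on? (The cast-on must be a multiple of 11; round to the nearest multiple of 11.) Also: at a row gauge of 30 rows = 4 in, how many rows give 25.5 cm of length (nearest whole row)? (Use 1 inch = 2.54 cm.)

Cast on 165 stitches; work 75 rows.

Finished = 59 + 5 = 64 cm.
64 cm × 1/2.54 = 25.20 inches.
26/4 = 6.5 sts per in; 25.20 × 6.5 = 163.78 sts.
Nearest multiple of 11 → 165.
25.5 cm = 10.04 inches; × 7.5 = 75.30 → 75 rows.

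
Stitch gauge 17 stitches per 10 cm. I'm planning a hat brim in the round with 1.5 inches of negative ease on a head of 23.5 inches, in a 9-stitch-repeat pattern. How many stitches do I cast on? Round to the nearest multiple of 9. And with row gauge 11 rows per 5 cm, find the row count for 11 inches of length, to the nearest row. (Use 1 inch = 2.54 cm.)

Cast on 99 stitches; work 61 rows.

Finished = 23.5 − 1.5 = 22 inches.
22 inches × 2.54 = 55.88 cm.
17/10 = 1.7 sts per cm; 55.88 × 1.7 = 95.00 sts.
Nearest multiple of 9 → 99.
11 inches = 27.94 cm; × 2.2 = 61.47 → 61 rows.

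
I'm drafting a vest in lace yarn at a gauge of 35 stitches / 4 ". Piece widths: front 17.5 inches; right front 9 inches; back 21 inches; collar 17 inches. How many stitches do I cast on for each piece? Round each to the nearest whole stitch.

Rate = 35/4 = 8.75 sts per in.
front: 17.5 × 8.75 = 153.12 → 153.
right front: 9 × 8.75 = 78.75 → 79.
back: 21 × 8.75 = 183.75 → 184.
collar: 17 × 8.75 = 148.75 → 149.

front 153; right front 79; back 184; collar 149.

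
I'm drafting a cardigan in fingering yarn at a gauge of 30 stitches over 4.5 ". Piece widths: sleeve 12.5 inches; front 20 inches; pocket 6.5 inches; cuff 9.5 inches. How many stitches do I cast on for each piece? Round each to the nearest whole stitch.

Rate = 30/4.5 = 6.667 sts per in.
sleeve: 12.5 × 6.667 = 83.33 → 83.
front: 20 × 6.667 = 133.33 → 133.
pocket: 6.5 × 6.667 = 43.33 → 43.
cuff: 9.5 × 6.667 = 63.33 → 63.

sleeve 83; front 133; pocket 43; cuff 63.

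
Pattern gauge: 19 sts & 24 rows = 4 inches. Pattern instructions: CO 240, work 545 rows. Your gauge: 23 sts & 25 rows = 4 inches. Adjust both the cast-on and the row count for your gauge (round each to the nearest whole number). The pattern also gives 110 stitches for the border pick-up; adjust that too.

Cast on 291 stitches; work 568 rows; border pick-up 133 stitches.

Stitches: 240 × 23/19 = 290.53 → 291.
Rows: 545 × 25/24 = 567.71 → 568.
border pick-up: 110 × 23/19 = 133.16 → 133.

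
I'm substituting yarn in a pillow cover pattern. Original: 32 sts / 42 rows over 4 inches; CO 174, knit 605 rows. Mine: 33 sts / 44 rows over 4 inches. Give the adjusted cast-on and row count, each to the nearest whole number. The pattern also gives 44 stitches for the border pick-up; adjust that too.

Cast on 179 stitches; work 634 rows; border pick-up 45 stitches.

Stitches: 174 × 33/32 = 179.44 → 179.
Rows: 605 × 44/42 = 633.81 → 634.
border pick-up: 44 × 33/32 = 45.38 → 45.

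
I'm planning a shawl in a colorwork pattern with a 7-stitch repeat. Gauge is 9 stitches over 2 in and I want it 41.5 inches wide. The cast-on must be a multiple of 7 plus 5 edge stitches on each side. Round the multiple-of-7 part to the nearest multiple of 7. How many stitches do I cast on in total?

Cast on 185 stitches.

9 / 2 = 4.5 sts per inch.
41.5 × 4.5 = 186.75 sts.
Less 10 edge sts → 176.75 for the repeat.
Nearest multiple of 7: 175.
Add back 10 edge sts → 185.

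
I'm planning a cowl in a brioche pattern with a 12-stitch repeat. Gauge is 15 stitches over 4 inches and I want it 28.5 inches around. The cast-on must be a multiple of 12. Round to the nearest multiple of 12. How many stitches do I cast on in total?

15 / 4 = 3.75 sts per inch.
28.5 × 3.75 = 106.88 sts.
Nearest multiple of 12: 108.

Cast on 108 stitches.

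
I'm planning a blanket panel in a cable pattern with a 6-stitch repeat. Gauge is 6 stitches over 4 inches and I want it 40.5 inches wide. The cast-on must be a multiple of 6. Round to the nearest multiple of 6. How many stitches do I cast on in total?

6 / 4 = 1.5 sts per inch.
40.5 × 1.5 = 60.75 sts.
Nearest multiple of 6: 60.

60 stitches.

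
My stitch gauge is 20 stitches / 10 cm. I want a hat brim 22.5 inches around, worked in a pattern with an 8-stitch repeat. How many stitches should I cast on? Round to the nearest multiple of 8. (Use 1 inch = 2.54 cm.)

CO 112 sts.

22.5 in = 22.5 × 2.54 = 57.15 cm.
20 / 10 = 2 sts/cm.
57.15 × 2 = 114.30 sts.
→ 112.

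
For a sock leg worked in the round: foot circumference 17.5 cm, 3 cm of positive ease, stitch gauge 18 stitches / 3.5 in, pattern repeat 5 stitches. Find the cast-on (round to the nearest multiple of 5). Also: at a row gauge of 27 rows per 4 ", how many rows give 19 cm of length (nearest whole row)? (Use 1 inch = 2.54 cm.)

Cast on 40 stitches; work 50 rows.

Finished = 17.5 + 3 = 20.5 cm.
20.5 cm × 1/2.54 = 8.07 inches.
18/3.5 = 5.143 sts per in; 8.07 × 5.143 = 41.51 sts.
Nearest multiple of 5 → 40.
19 cm = 7.48 inches; × 6.75 = 50.49 → 50 rows.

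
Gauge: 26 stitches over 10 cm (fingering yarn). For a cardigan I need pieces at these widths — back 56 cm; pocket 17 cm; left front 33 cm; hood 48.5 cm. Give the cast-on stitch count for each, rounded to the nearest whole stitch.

Rate = 26/10 = 2.6 sts per cm.
back: 56 × 2.6 = 145.60 → 146.
pocket: 17 × 2.6 = 44.20 → 44.
left front: 33 × 2.6 = 85.80 → 86.
hood: 48.5 × 2.6 = 126.10 → 126.

back 146; pocket 44; left front 86; hood 126.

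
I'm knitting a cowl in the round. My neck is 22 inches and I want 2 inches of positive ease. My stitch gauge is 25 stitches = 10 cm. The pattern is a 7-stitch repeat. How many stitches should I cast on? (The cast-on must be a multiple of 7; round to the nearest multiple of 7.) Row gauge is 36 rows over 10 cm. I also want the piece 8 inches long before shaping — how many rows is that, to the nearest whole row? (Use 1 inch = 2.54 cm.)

Finished = 22 + 2 = 24 inches.
24 inches × 2.54 = 60.96 cm.
25/10 = 2.5 sts per cm; 60.96 × 2.5 = 152.40 sts.
Nearest multiple of 7 → 154.
8 inches = 20.32 cm; × 3.6 = 73.15 → 73 rows.

Cast on 154 stitches; work 73 rows.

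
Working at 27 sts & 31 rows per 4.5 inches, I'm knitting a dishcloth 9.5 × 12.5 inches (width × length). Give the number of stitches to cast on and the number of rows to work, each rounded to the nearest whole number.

Stitch gauge = 27/4.5 = 6 sts/in; 9.5 × 6 = 57.00 → 57 sts.
Row gauge = 31/4.5 = 6.889 rows/in; 12.5 × 6.889 = 86.11 → 86 rows.

Cast on 57 stitches and work 86 rows.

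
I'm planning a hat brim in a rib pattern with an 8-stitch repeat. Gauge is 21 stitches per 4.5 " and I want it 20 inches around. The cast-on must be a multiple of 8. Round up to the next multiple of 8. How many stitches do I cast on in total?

21 / 4.5 = 4.667 sts per inch.
20 × 4.667 = 93.33 sts.
Next multiple of 8: 96.

Cast on 96 stitches.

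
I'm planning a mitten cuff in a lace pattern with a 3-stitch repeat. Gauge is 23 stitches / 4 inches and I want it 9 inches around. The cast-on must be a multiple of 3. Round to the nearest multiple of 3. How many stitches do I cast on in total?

Cast on 51 stitches.

23 / 4 = 5.75 sts per inch.
9 × 5.75 = 51.75 sts.
Nearest multiple of 3: 51.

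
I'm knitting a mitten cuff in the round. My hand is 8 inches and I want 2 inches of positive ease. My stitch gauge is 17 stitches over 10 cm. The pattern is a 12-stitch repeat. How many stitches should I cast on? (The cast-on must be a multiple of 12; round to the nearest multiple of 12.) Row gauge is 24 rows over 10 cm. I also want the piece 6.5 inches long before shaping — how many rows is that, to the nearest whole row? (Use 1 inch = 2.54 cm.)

Cast on 48 stitches; work 40 rows.

Finished = 8 + 2 = 10 inches.
10 inches × 2.54 = 25.40 cm.
17/10 = 1.7 sts per cm; 25.40 × 1.7 = 43.18 sts.
Nearest multiple of 12 → 48.
6.5 inches = 16.51 cm; × 2.4 = 39.62 → 40 rows.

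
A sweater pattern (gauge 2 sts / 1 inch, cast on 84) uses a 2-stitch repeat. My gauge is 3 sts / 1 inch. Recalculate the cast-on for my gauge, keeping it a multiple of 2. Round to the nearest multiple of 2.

84 × 3 / 2 = 126.00.
Nearest multiple of 2: 126.

Cast on 126 stitches.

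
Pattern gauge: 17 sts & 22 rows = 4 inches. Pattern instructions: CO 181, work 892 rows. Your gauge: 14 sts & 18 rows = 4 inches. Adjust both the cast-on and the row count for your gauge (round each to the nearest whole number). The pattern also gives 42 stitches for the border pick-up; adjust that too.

Cast on 149 stitches; work 730 rows; border pick-up 35 stitches.

Stitches: 181 × 14/17 = 149.06 → 149.
Rows: 892 × 18/22 = 729.82 → 730.
border pick-up: 42 × 14/17 = 34.59 → 35.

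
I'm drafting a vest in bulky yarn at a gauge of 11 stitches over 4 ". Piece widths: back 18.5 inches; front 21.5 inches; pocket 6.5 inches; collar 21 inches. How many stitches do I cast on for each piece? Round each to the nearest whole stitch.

back 51; front 59; pocket 18; collar 58.

Rate = 11/4 = 2.75 sts per in.
back: 18.5 × 2.75 = 50.88 → 51.
front: 21.5 × 2.75 = 59.12 → 59.
pocket: 6.5 × 2.75 = 17.88 → 18.
collar: 21 × 2.75 = 57.75 → 58.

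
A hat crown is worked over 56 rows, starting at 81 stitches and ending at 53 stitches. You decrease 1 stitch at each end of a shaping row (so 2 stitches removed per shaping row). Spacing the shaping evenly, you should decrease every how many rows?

Stitches to remove: |53 − 81| = 28.
Shaping rows needed: 28 / 2 = 14.
56 rows / 14 = every 4 rows.

Decrease every 4th row.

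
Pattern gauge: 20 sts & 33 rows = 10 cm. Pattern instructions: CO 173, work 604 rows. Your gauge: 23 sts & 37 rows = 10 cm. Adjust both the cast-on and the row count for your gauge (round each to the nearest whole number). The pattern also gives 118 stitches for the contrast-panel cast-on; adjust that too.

Stitches: 173 × 23/20 = 198.95 → 199.
Rows: 604 × 37/33 = 677.21 → 677.
contrast-panel cast-on: 118 × 23/20 = 135.70 → 136.

Cast on 199 stitches; work 677 rows; contrast-panel cast-on 136 stitches.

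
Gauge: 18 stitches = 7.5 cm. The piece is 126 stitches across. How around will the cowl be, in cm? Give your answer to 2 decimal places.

18 stitches / 7.5 cm = 2.4 stitches per cm.
126 / 2.4 = 52.500 cm.

52.50 cm.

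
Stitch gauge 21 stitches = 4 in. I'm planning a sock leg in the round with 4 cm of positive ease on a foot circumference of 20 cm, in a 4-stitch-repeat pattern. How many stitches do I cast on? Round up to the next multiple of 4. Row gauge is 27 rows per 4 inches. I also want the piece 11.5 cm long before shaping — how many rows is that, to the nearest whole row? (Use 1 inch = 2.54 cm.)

Finished = 20 + 4 = 24 cm.
24 cm × 1/2.54 = 9.45 inches.
21/4 = 5.25 sts per in; 9.45 × 5.25 = 49.61 sts.
Next multiple of 4 → 52.
11.5 cm = 4.53 inches; × 6.75 = 30.56 → 31 rows.

Cast on 52 stitches; work 31 rows.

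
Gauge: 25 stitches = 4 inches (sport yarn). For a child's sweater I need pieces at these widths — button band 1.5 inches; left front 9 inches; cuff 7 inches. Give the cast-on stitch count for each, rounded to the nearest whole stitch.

Rate = 25/4 = 6.25 sts per in.
button band: 1.5 × 6.25 = 9.38 → 9.
left front: 9 × 6.25 = 56.25 → 56.
cuff: 7 × 6.25 = 43.75 → 44.

button band 9; left front 56; cuff 44.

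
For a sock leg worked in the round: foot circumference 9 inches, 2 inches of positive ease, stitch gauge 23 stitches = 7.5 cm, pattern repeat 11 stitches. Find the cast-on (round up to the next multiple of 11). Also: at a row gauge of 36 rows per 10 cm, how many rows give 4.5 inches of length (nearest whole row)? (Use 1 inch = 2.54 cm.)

Finished = 9 + 2 = 11 inches.
11 inches × 2.54 = 27.94 cm.
23/7.5 = 3.067 sts per cm; 27.94 × 3.067 = 85.68 sts.
Next multiple of 11 → 88.
4.5 inches = 11.43 cm; × 3.6 = 41.15 → 41 rows.

Cast on 88 stitches; work 41 rows.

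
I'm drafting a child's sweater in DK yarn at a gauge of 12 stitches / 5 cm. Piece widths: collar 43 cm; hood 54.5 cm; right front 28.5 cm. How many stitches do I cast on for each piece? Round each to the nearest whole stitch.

Rate = 12/5 = 2.4 sts per cm.
collar: 43 × 2.4 = 103.20 → 103.
hood: 54.5 × 2.4 = 130.80 → 131.
right front: 28.5 × 2.4 = 68.40 → 68.

collar 103; hood 131; right front 68.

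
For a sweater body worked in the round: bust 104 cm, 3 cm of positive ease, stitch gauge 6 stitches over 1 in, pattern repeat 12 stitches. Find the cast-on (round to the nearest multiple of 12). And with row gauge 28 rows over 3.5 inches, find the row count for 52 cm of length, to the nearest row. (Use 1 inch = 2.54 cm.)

Finished = 104 + 3 = 107 cm.
107 cm × 1/2.54 = 42.13 inches.
6/1 = 6 sts per in; 42.13 × 6 = 252.76 sts.
Nearest multiple of 12 → 252.
52 cm = 20.47 inches; × 8 = 163.78 → 164 rows.

Cast on 252 stitches; work 164 rows.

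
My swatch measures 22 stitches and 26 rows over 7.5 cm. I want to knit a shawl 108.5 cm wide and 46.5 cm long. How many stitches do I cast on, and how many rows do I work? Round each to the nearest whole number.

Cast on 318 stitches and work 161 rows.

Stitch gauge = 22/7.5 = 2.933 sts/cm; 108.5 × 2.933 = 318.27 → 318 sts.
Row gauge = 26/7.5 = 3.467 rows/cm; 46.5 × 3.467 = 161.20 → 161 rows.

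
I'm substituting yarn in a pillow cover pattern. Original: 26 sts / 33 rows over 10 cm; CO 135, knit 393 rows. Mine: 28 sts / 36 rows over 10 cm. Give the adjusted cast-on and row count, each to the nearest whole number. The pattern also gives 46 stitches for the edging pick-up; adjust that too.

Stitches: 135 × 28/26 = 145.38 → 145.
Rows: 393 × 36/33 = 428.73 → 429.
edging pick-up: 46 × 28/26 = 49.54 → 50.

Cast on 145 stitches; work 429 rows; edging pick-up 50 stitches.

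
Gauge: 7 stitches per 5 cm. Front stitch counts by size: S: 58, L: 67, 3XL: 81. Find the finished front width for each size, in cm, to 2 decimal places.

7/5 = 1.4 sts per cm.
S: 58 / 1.4 = 41.429 → 41.43 cm.
L: 67 / 1.4 = 47.857 → 47.86 cm.
3XL: 81 / 1.4 = 57.857 → 57.86 cm.

S 41.43 cm; L 47.86 cm; 3XL 57.86 cm.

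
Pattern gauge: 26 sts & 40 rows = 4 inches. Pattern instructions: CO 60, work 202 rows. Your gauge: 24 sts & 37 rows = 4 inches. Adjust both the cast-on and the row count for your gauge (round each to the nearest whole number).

Cast on 55 stitches; work 187 rows.

Stitches: 60 × 24/26 = 55.38 → 55.
Rows: 202 × 37/40 = 186.85 → 187.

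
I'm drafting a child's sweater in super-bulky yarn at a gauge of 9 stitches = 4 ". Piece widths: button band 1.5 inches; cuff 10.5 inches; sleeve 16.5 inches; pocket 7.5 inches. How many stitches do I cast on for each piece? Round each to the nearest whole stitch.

Rate = 9/4 = 2.25 sts per in.
button band: 1.5 × 2.25 = 3.38 → 3.
cuff: 10.5 × 2.25 = 23.62 → 24.
sleeve: 16.5 × 2.25 = 37.12 → 37.
pocket: 7.5 × 2.25 = 16.88 → 17.

button band 3; cuff 24; sleeve 37; pocket 17.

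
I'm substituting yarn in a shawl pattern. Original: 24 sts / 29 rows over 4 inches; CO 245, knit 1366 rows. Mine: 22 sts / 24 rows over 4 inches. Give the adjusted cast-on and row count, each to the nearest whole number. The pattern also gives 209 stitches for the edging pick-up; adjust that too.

Stitches: 245 × 22/24 = 224.58 → 225.
Rows: 1366 × 24/29 = 1130.48 → 1130.
edging pick-up: 209 × 22/24 = 191.58 → 192.

Cast on 225 stitches; work 1130 rows; edging pick-up 192 stitches.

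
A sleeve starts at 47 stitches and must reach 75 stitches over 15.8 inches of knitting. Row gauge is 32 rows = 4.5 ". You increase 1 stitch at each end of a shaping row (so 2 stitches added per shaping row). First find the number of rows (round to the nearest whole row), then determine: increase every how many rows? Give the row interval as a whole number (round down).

Rows = 15.8 × 7.111 = 112.4 → 112 rows.
Stitches to add: 28 → 14 shaping rows (at 2 st each).
112 / 14 = 8.00 → every 8 rows.

Increase every 8th row.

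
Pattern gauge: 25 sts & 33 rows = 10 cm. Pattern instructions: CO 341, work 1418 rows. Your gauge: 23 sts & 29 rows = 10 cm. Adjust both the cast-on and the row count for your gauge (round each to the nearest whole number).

Stitches: 341 × 23/25 = 313.72 → 314.
Rows: 1418 × 29/33 = 1246.12 → 1246.

Cast on 314 stitches; work 1246 rows.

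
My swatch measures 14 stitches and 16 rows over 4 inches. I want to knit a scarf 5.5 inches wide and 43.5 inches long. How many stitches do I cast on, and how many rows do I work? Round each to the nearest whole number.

Stitch gauge = 14/4 = 3.5 sts/in; 5.5 × 3.5 = 19.25 → 19 sts.
Row gauge = 16/4 = 4 rows/in; 43.5 × 4 = 174.00 → 174 rows.

Cast on 19 stitches and work 174 rows.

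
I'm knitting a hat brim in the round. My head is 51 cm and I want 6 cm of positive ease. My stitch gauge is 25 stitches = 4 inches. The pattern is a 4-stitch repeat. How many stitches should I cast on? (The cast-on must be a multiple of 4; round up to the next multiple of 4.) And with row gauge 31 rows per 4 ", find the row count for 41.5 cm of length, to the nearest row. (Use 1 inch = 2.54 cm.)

Cast on 144 stitches; work 127 rows.

Finished = 51 + 6 = 57 cm.
57 cm × 1/2.54 = 22.44 inches.
25/4 = 6.25 sts per in; 22.44 × 6.25 = 140.26 sts.
Next multiple of 4 → 144.
41.5 cm = 16.34 inches; × 7.75 = 126.62 → 127 rows.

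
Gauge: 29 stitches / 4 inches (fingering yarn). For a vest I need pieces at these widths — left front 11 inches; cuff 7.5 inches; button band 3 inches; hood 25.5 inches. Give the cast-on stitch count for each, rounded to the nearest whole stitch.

left front 80; cuff 54; button band 22; hood 185.

Rate = 29/4 = 7.25 sts per in.
left front: 11 × 7.25 = 79.75 → 80.
cuff: 7.5 × 7.25 = 54.38 → 54.
button band: 3 × 7.25 = 21.75 → 22.
hood: 25.5 × 7.25 = 184.88 → 185.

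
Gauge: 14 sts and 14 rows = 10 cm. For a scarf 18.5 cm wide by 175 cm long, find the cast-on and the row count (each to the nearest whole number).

Stitch gauge = 14/10 = 1.4 sts/cm; 18.5 × 1.4 = 25.90 → 26 sts.
Row gauge = 14/10 = 1.4 rows/cm; 175 × 1.4 = 245.00 → 245 rows.

Cast on 26 stitches and work 245 rows.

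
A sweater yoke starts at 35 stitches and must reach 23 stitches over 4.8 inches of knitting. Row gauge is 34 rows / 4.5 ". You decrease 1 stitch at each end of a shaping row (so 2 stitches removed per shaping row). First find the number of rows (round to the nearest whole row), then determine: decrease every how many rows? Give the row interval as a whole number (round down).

Rows = 4.8 × 7.556 = 36.3 → 36 rows.
Stitches to remove: 12 → 6 shaping rows (at 2 st each).
36 / 6 = 6.00 → every 6 rows.

Decrease every 6th row.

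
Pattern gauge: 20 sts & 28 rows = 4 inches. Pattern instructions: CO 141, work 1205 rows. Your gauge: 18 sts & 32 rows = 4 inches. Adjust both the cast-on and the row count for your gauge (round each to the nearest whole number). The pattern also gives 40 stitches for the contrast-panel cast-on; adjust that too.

Cast on 127 stitches; work 1377 rows; contrast-panel cast-on 36 stitches.

Stitches: 141 × 18/20 = 126.90 → 127.
Rows: 1205 × 32/28 = 1377.14 → 1377.
contrast-panel cast-on: 40 × 18/20 = 36.00 → 36.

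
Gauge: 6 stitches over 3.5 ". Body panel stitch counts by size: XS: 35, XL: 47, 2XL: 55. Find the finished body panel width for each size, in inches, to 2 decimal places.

6/3.5 = 1.714 sts per in.
XS: 35 / 1.714 = 20.417 → 20.42 in.
XL: 47 / 1.714 = 27.417 → 27.42 in.
2XL: 55 / 1.714 = 32.083 → 32.08 in.

XS 20.42 inches; XL 27.42 inches; 2XL 32.08 inches.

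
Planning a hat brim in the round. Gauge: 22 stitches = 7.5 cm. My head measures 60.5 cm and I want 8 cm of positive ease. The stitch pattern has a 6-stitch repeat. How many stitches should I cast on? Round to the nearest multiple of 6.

CO 198 sts.

Finished = 60.5 + 8 = 68.5 cm.
22 / 7.5 = 2.933 sts/cm.
68.5 × 2.933 = 200.93 sts.
Nearest multiple of 6: 198.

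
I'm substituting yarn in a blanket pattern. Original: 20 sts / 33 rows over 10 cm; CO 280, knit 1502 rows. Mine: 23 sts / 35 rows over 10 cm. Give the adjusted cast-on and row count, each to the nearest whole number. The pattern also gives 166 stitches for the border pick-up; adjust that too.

Cast on 322 stitches; work 1593 rows; border pick-up 191 stitches.

Stitches: 280 × 23/20 = 322.00 → 322.
Rows: 1502 × 35/33 = 1593.03 → 1593.
border pick-up: 166 × 23/20 = 190.90 → 191.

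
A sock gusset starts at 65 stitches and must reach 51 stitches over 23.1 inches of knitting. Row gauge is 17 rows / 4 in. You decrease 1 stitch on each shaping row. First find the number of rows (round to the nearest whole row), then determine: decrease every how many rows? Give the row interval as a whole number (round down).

Decrease every 7th row.

Rows = 23.1 × 4.25 = 98.2 → 98 rows.
Stitches to remove: 14 → 14 shaping rows (at 1 st each).
98 / 14 = 7.00 → every 7 rows.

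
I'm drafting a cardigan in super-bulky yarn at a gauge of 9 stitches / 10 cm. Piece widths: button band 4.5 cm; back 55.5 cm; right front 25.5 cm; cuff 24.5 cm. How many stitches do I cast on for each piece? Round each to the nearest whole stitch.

button band 4; back 50; right front 23; cuff 22.

Rate = 9/10 = 0.9 sts per cm.
button band: 4.5 × 0.9 = 4.05 → 4.
back: 55.5 × 0.9 = 49.95 → 50.
right front: 25.5 × 0.9 = 22.95 → 23.
cuff: 24.5 × 0.9 = 22.05 → 22.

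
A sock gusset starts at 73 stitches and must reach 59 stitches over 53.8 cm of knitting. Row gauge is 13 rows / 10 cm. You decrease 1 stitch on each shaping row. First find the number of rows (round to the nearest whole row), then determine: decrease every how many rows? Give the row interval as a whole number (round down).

Decrease every 5th row.

Rows = 53.8 × 1.3 = 69.9 → 70 rows.
Stitches to remove: 14 → 14 shaping rows (at 1 st each).
70 / 14 = 5.00 → every 5 rows.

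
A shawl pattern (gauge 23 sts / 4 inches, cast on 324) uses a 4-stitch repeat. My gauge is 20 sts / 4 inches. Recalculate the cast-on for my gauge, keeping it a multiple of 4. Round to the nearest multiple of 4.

Cast on 280 stitches.

324 × 20 / 23 = 281.74.
Nearest multiple of 4: 280.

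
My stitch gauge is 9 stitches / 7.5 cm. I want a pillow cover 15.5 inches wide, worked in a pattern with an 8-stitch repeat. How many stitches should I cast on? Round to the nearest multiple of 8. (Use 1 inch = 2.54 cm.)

48 stitches.

15.5 in = 15.5 × 2.54 = 39.37 cm.
9 / 7.5 = 1.2 sts/cm.
39.37 × 1.2 = 47.24 sts.
→ 48.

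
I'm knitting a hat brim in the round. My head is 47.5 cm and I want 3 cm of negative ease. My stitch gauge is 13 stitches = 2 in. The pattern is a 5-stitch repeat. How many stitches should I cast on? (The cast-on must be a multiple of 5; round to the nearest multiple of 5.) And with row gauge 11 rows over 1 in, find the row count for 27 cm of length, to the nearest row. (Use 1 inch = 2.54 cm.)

Cast on 115 stitches; work 117 rows.

Finished = 47.5 − 3 = 44.5 cm.
44.5 cm × 1/2.54 = 17.52 inches.
13/2 = 6.5 sts per in; 17.52 × 6.5 = 113.88 sts.
Nearest multiple of 5 → 115.
27 cm = 10.63 inches; × 11 = 116.93 → 117 rows.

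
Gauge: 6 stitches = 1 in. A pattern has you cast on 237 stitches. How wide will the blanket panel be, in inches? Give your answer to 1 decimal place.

39.5 inches.

6 stitches / 1 inch = 6 stitches per inch.
237 / 6 = 39.50 inches.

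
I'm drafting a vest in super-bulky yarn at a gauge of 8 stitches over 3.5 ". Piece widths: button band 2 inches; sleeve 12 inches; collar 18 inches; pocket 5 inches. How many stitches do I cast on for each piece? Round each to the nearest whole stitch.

button band 5; sleeve 27; collar 41; pocket 11.

Rate = 8/3.5 = 2.286 sts per in.
button band: 2 × 2.286 = 4.57 → 5.
sleeve: 12 × 2.286 = 27.43 → 27.
collar: 18 × 2.286 = 41.14 → 41.
pocket: 5 × 2.286 = 11.43 → 11.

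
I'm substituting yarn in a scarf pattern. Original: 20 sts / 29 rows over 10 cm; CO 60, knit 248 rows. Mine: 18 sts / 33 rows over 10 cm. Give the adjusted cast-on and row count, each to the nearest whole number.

Cast on 54 stitches; work 282 rows.

Stitches: 60 × 18/20 = 54.00 → 54.
Rows: 248 × 33/29 = 282.21 → 282.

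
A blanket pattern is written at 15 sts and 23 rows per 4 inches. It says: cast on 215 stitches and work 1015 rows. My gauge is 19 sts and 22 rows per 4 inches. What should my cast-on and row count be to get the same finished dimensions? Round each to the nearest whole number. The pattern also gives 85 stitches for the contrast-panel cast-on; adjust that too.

Cast on 272 stitches; work 971 rows; contrast-panel cast-on 108 stitches.

Stitches: 215 × 19/15 = 272.33 → 272.
Rows: 1015 × 22/23 = 970.87 → 971.
contrast-panel cast-on: 85 × 19/15 = 107.67 → 108.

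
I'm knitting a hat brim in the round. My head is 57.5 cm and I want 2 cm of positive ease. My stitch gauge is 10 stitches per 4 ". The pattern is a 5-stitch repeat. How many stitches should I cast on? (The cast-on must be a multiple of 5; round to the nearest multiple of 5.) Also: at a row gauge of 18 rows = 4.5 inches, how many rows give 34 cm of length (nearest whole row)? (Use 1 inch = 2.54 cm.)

Cast on 60 stitches; work 54 rows.

Finished = 57.5 + 2 = 59.5 cm.
59.5 cm × 1/2.54 = 23.43 inches.
10/4 = 2.5 sts per in; 23.43 × 2.5 = 58.56 sts.
Nearest multiple of 5 → 60.
34 cm = 13.39 inches; × 4 = 53.54 → 54 rows.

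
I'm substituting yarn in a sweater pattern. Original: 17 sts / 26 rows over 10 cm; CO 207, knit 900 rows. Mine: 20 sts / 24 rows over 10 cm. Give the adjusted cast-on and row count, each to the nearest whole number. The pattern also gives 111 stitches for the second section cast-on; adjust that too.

Cast on 244 stitches; work 831 rows; second section cast-on 131 stitches.

Stitches: 207 × 20/17 = 243.53 → 244.
Rows: 900 × 24/26 = 830.77 → 831.
second section cast-on: 111 × 20/17 = 130.59 → 131.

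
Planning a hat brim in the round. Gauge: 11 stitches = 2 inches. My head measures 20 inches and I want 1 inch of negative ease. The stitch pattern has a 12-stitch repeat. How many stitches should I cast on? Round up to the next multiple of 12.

CO 108 sts.

Finished = 20 − 1 = 19 inches.
11 / 2 = 5.5 sts/in.
19 × 5.5 = 104.50 sts.
Next multiple of 12: 108.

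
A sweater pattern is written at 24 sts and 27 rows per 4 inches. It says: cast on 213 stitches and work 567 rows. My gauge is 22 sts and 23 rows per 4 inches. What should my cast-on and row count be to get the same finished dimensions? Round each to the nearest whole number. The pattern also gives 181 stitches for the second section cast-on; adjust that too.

Stitches: 213 × 22/24 = 195.25 → 195.
Rows: 567 × 23/27 = 483.00 → 483.
second section cast-on: 181 × 22/24 = 165.92 → 166.

Cast on 195 stitches; work 483 rows; second section cast-on 166 stitches.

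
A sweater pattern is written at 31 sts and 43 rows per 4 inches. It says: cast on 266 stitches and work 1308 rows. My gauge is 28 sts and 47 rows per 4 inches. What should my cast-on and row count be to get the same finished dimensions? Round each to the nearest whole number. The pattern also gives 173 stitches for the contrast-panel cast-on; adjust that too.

Stitches: 266 × 28/31 = 240.26 → 240.
Rows: 1308 × 47/43 = 1429.67 → 1430.
contrast-panel cast-on: 173 × 28/31 = 156.26 → 156.

Cast on 240 stitches; work 1430 rows; contrast-panel cast-on 156 stitches.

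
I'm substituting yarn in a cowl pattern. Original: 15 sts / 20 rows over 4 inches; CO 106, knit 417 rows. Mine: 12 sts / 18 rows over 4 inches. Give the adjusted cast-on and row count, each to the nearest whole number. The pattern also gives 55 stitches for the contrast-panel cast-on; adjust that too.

Cast on 85 stitches; work 375 rows; contrast-panel cast-on 44 stitches.

Stitches: 106 × 12/15 = 84.80 → 85.
Rows: 417 × 18/20 = 375.30 → 375.
contrast-panel cast-on: 55 × 12/15 = 44.00 → 44.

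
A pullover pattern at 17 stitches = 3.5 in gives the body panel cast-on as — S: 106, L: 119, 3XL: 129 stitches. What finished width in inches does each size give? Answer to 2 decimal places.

S 21.82 inches; L 24.50 inches; 3XL 26.56 inches.

17/3.5 = 4.857 sts per in.
S: 106 / 4.857 = 21.824 → 21.82 in.
L: 119 / 4.857 = 24.500 → 24.50 in.
3XL: 129 / 4.857 = 26.559 → 26.56 in.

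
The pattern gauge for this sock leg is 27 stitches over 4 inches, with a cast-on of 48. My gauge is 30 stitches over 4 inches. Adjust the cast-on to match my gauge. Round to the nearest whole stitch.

Scale factor = 30 / 27 = 1.111.
48 × 30 / 27 = 53.33 sts.
→ 53 sts.

Cast on 53 stitches.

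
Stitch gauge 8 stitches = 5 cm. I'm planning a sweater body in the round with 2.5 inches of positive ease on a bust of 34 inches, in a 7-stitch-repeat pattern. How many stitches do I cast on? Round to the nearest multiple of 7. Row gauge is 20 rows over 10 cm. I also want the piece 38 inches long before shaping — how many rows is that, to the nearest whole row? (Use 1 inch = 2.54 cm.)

Finished = 34 + 2.5 = 36.5 inches.
36.5 inches × 2.54 = 92.71 cm.
8/5 = 1.6 sts per cm; 92.71 × 1.6 = 148.34 sts.
Nearest multiple of 7 → 147.
38 inches = 96.52 cm; × 2 = 193.04 → 193 rows.

Cast on 147 stitches; work 193 rows.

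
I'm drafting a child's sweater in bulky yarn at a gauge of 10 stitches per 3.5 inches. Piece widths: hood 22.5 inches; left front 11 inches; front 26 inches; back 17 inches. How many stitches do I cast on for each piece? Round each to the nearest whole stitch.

Rate = 10/3.5 = 2.857 sts per in.
hood: 22.5 × 2.857 = 64.29 → 64.
left front: 11 × 2.857 = 31.43 → 31.
front: 26 × 2.857 = 74.29 → 74.
back: 17 × 2.857 = 48.57 → 49.

hood 64; left front 31; front 74; back 49.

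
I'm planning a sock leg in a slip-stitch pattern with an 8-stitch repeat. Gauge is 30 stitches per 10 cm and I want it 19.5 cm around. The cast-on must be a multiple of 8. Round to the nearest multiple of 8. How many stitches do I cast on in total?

30 / 10 = 3 sts per cm.
19.5 × 3 = 58.50 sts.
Nearest multiple of 8: 56.

CO 56 sts.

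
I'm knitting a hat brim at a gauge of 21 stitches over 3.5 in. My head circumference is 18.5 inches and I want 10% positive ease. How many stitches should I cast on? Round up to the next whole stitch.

Finished = 18.5 × 1.10 = 20.35 in.
21 / 3.5 = 6 sts per inch.
20.35 × 6 = 122.10 sts.
→ 123 sts.

123 stitches.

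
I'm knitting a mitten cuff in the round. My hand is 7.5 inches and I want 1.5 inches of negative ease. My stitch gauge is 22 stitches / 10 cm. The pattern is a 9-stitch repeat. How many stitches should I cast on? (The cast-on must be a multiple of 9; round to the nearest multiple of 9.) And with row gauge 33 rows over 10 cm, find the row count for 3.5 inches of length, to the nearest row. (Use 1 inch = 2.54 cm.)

Finished = 7.5 − 1.5 = 6 inches.
6 inches × 2.54 = 15.24 cm.
22/10 = 2.2 sts per cm; 15.24 × 2.2 = 33.53 sts.
Nearest multiple of 9 → 36.
3.5 inches = 8.89 cm; × 3.3 = 29.34 → 29 rows.

Cast on 36 stitches; work 29 rows.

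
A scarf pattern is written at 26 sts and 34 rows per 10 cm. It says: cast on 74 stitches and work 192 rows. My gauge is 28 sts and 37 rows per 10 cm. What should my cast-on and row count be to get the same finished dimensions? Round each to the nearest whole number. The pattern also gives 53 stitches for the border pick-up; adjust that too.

Stitches: 74 × 28/26 = 79.69 → 80.
Rows: 192 × 37/34 = 208.94 → 209.
border pick-up: 53 × 28/26 = 57.08 → 57.

Cast on 80 stitches; work 209 rows; border pick-up 57 stitches.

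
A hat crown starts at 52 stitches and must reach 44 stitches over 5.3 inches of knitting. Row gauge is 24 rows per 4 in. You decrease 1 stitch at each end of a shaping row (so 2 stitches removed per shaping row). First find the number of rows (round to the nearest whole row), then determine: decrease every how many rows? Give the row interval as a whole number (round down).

Decrease every 8th row.

Rows = 5.3 × 6 = 31.8 → 32 rows.
Stitches to remove: 8 → 4 shaping rows (at 2 st each).
32 / 4 = 8.00 → every 8 rows.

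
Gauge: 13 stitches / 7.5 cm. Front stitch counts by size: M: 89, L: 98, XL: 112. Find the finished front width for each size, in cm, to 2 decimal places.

M 51.35 cm; L 56.54 cm; XL 64.62 cm.

13/7.5 = 1.733 sts per cm.
M: 89 / 1.733 = 51.346 → 51.35 cm.
L: 98 / 1.733 = 56.538 → 56.54 cm.
XL: 112 / 1.733 = 64.615 → 64.62 cm.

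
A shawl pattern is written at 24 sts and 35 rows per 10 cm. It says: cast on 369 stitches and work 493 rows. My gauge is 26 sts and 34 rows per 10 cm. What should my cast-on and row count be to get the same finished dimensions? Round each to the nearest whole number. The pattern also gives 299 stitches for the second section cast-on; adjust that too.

Cast on 400 stitches; work 479 rows; second section cast-on 324 stitches.

Stitches: 369 × 26/24 = 399.75 → 400.
Rows: 493 × 34/35 = 478.91 → 479.
second section cast-on: 299 × 26/24 = 323.92 → 324.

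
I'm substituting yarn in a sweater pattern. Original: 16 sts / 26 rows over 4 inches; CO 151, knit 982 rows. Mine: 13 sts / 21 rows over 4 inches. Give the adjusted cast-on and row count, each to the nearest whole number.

Cast on 123 stitches; work 793 rows.

Stitches: 151 × 13/16 = 122.69 → 123.
Rows: 982 × 21/26 = 793.15 → 793.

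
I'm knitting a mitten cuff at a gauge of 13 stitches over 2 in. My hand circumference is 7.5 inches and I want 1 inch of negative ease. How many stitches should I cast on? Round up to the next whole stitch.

CO 43 sts.

Finished = 7.5 − 1 = 6.5 in.
13 / 2 = 6.5 sts per inch.
6.50 × 6.5 = 42.25 sts.
→ 43 sts.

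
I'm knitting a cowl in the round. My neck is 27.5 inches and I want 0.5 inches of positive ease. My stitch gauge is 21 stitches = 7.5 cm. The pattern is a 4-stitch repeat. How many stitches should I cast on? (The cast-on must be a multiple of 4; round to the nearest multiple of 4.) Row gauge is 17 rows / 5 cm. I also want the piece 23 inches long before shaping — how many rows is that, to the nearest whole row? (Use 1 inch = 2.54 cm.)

Finished = 27.5 + 0.5 = 28 inches.
28 inches × 2.54 = 71.12 cm.
21/7.5 = 2.8 sts per cm; 71.12 × 2.8 = 199.14 sts.
Nearest multiple of 4 → 200.
23 inches = 58.42 cm; × 3.4 = 198.63 → 199 rows.

Cast on 200 stitches; work 199 rows.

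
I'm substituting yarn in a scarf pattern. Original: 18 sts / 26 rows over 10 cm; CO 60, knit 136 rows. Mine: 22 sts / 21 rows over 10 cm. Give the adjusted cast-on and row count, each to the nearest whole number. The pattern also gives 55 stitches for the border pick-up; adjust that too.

Stitches: 60 × 22/18 = 73.33 → 73.
Rows: 136 × 21/26 = 109.85 → 110.
border pick-up: 55 × 22/18 = 67.22 → 67.

Cast on 73 stitches; work 110 rows; border pick-up 67 stitches.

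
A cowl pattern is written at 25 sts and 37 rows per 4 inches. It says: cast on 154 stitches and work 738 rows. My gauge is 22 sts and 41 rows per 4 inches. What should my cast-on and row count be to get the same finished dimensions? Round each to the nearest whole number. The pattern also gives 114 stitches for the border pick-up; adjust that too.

Cast on 136 stitches; work 818 rows; border pick-up 100 stitches.

Stitches: 154 × 22/25 = 135.52 → 136.
Rows: 738 × 41/37 = 817.78 → 818.
border pick-up: 114 × 22/25 = 100.32 → 100.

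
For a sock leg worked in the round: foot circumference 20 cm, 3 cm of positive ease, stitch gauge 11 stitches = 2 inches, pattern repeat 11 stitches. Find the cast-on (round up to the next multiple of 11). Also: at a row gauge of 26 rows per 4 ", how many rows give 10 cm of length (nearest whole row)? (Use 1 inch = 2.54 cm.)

Cast on 55 stitches; work 26 rows.

Finished = 20 + 3 = 23 cm.
23 cm × 1/2.54 = 9.06 inches.
11/2 = 5.5 sts per in; 9.06 × 5.5 = 49.80 sts.
Next multiple of 11 → 55.
10 cm = 3.94 inches; × 6.5 = 25.59 → 26 rows.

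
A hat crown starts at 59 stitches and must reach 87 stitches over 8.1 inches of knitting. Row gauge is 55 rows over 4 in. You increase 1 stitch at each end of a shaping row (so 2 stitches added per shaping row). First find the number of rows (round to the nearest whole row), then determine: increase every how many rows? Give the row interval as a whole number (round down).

Rows = 8.1 × 13.75 = 111.4 → 111 rows.
Stitches to add: 28 → 14 shaping rows (at 2 st each).
111 / 14 = 7.93 → every 7 rows.

Increase every 7th row.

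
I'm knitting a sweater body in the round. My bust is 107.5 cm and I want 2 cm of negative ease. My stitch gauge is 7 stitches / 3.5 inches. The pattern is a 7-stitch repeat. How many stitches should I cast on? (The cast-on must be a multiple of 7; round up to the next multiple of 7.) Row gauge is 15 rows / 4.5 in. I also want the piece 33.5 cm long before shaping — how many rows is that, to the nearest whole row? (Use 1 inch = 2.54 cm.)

Finished = 107.5 − 2 = 105.5 cm.
105.5 cm × 1/2.54 = 41.54 inches.
7/3.5 = 2 sts per in; 41.54 × 2 = 83.07 sts.
Next multiple of 7 → 84.
33.5 cm = 13.19 inches; × 3.333 = 43.96 → 44 rows.

Cast on 84 stitches; work 44 rows.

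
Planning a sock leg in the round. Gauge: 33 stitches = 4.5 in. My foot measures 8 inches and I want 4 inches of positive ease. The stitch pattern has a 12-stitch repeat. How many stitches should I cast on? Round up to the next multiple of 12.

Cast on 96 stitches.

Finished = 8 + 4 = 12 inches.
33 / 4.5 = 7.333 sts/in.
12 × 7.333 = 88.00 sts.
Next multiple of 12: 96.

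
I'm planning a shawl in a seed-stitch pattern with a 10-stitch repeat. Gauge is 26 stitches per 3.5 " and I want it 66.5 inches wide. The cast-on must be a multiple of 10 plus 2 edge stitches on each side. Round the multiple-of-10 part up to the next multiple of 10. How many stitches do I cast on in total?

26 / 3.5 = 7.429 sts per inch.
66.5 × 7.429 = 494.00 sts.
Less 4 edge sts → 490.00 for the repeat.
Next multiple of 10: 490.
Add back 4 edge sts → 494.

Cast on 494 stitches.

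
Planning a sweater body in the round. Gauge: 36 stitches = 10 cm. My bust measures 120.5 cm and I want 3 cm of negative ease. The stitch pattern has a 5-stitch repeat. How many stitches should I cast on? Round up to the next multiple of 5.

Finished = 120.5 − 3 = 117.5 cm.
36 / 10 = 3.6 sts/cm.
117.5 × 3.6 = 423.00 sts.
Next multiple of 5: 425.

425 stitches.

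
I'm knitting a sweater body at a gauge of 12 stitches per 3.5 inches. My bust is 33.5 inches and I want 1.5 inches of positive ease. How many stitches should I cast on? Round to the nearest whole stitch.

Finished = 33.5 + 1.5 = 35 in.
12 / 3.5 = 3.429 sts per inch.
35.00 × 3.429 = 120.00 sts.

CO 120 sts.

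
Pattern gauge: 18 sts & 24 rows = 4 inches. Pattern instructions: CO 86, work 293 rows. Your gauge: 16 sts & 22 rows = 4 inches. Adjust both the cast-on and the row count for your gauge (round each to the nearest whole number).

Stitches: 86 × 16/18 = 76.44 → 76.
Rows: 293 × 22/24 = 268.58 → 269.

Cast on 76 stitches; work 269 rows.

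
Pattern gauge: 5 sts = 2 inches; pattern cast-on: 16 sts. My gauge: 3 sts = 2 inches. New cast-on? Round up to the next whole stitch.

10 stitches.

Scale factor = 3 / 5 = 0.600.
16 × 3 / 5 = 9.60 sts.
→ 10 sts.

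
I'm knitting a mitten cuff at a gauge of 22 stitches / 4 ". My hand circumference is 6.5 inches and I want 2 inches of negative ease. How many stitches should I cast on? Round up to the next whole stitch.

Finished = 6.5 − 2 = 4.5 in.
22 / 4 = 5.5 sts per inch.
4.50 × 5.5 = 24.75 sts.
→ 25 sts.

25 stitches.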